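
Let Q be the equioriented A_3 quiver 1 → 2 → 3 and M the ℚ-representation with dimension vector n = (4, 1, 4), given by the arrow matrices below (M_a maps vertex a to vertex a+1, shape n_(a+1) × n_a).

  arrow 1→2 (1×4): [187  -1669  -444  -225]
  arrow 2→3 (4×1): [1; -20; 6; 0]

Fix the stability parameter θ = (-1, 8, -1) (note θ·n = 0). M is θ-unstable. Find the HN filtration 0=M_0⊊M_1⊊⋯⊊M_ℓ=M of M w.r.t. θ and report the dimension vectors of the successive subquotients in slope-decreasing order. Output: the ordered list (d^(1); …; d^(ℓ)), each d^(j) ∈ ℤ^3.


Via rank(M_{q-1}∘⋯∘M_p): M ≅ I[1,1]^3, I[1,3], I[3,3]^3.
μ_θ-semistable layers: μ^(1)=7/2; μ^(2)=-1

((0, 1, 1); (4, 0, 3))


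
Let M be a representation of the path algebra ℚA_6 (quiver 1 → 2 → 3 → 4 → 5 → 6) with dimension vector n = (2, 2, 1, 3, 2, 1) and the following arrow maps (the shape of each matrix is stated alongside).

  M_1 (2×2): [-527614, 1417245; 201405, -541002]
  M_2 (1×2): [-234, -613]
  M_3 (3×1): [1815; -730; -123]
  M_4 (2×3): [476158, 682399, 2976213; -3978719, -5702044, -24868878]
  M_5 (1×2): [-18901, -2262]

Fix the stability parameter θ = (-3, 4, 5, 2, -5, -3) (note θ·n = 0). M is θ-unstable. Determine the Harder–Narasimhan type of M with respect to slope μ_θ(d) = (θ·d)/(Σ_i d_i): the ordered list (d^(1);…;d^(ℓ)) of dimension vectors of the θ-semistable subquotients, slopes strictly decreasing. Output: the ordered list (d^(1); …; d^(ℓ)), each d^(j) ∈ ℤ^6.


Interval decomposition of M: I[1,2], I[1,6], I[4,4], I[4,5].
HN type (ℓ=5): μ^(1)=4; μ^(2)=2; μ^(3)=3/5; μ^(4)=-3/2; μ^(5)=-3

((0, 1, 0, 0, 0, 0); (0, 0, 0, 1, 0, 0); (0, 1, 1, 1, 1, 1); (0, 0, 0, 1, 1, 0); (2, 0, 0, 0, 0, 0))


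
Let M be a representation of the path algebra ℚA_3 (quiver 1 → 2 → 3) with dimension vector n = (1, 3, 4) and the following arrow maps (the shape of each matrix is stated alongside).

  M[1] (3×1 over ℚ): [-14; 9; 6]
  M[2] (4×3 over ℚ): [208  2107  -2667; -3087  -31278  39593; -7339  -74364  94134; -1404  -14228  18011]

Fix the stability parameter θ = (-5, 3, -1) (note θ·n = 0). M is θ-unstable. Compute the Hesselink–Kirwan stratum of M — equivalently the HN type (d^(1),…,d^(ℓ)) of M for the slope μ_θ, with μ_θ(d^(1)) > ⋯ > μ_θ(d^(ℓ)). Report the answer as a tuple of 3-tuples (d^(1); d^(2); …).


Via rank(M_{q-1}∘⋯∘M_p): M ≅ I[1,3], I[2,3]^2, I[3,3].
μ_θ-semistable layers: μ^(1)=1; μ^(2)=-1; μ^(3)=-5

((0, 3, 3); (0, 0, 1); (1, 0, 0))


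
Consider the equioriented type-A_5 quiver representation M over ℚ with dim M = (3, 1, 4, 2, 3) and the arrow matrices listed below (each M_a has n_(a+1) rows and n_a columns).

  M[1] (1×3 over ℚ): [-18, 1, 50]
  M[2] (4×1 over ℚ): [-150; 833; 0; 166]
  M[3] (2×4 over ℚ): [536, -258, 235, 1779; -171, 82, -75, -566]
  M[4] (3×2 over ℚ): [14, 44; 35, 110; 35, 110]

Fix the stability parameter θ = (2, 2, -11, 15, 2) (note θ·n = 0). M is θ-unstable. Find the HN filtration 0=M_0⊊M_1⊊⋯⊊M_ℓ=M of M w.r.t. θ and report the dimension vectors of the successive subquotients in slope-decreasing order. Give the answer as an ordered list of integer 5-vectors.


Barcode: M ≅ I[1,1]^2, I[1,3], I[3,3], I[3,4], I[3,5], I[5,5]^2. HN layers by μ_θ (5 steps, strictly decreasing):
  μ^(1)=15; μ^(2)=17/2; μ^(3)=2; μ^(4)=-7/3; μ^(5)=-11

((0, 0, 0, 1, 0); (0, 0, 0, 1, 1); (2, 0, 0, 0, 2); (1, 1, 1, 0, 0); (0, 0, 3, 0, 0))


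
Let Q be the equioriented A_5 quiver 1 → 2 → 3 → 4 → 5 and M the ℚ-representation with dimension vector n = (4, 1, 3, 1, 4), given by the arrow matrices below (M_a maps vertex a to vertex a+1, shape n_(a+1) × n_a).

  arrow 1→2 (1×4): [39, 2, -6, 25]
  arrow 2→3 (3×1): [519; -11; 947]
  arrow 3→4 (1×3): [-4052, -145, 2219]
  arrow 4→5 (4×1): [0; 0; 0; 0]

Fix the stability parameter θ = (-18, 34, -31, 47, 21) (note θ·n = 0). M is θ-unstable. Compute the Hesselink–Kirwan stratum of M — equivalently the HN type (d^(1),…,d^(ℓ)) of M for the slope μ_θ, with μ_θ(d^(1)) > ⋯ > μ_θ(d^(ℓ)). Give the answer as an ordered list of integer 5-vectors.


Via rank(M_{q-1}∘⋯∘M_p): M ≅ I[1,1]^3, I[1,3], I[3,3], I[3,4], I[5,5]^4.
μ_θ-semistable layers: μ^(1)=47; μ^(2)=21; μ^(3)=3/2; μ^(4)=-18; μ^(5)=-31

((0, 0, 0, 1, 0); (0, 0, 0, 0, 4); (0, 1, 1, 0, 0); (4, 0, 0, 0, 0); (0, 0, 2, 0, 0))


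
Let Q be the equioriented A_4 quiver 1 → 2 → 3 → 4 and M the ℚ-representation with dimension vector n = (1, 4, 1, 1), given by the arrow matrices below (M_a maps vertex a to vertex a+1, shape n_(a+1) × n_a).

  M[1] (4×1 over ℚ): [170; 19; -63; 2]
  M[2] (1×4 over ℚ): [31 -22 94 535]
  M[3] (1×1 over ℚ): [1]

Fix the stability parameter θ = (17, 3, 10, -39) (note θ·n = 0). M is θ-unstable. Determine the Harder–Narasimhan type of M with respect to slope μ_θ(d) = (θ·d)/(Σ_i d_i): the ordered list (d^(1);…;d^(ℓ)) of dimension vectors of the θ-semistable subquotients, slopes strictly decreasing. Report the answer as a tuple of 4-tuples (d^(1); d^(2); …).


Via rank(M_{q-1}∘⋯∘M_p): M ≅ I[1,2], I[2,2]^2, I[2,4].
μ_θ-semistable layers: μ^(1)=10; μ^(2)=3; μ^(3)=-26/3

((1, 1, 0, 0); (0, 2, 0, 0); (0, 1, 1, 1))


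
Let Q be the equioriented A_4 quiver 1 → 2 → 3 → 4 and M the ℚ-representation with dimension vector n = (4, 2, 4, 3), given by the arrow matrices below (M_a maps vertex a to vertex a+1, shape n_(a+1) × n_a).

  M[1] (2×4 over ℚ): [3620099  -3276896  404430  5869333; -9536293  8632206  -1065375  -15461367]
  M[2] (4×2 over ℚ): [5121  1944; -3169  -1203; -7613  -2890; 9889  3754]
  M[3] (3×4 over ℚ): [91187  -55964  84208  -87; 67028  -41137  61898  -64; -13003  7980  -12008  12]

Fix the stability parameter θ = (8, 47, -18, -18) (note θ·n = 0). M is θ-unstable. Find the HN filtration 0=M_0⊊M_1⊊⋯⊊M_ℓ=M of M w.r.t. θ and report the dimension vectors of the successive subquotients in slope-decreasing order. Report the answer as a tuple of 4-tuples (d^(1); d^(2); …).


Barcode: M ≅ I[1,1]^2, I[1,4]^2, I[3,3], I[3,4]. HN layers by μ_θ (3 steps, strictly decreasing):
  μ^(1)=8; μ^(2)=19/4; μ^(3)=-18

((2, 0, 0, 0); (2, 2, 2, 2); (0, 0, 2, 1))


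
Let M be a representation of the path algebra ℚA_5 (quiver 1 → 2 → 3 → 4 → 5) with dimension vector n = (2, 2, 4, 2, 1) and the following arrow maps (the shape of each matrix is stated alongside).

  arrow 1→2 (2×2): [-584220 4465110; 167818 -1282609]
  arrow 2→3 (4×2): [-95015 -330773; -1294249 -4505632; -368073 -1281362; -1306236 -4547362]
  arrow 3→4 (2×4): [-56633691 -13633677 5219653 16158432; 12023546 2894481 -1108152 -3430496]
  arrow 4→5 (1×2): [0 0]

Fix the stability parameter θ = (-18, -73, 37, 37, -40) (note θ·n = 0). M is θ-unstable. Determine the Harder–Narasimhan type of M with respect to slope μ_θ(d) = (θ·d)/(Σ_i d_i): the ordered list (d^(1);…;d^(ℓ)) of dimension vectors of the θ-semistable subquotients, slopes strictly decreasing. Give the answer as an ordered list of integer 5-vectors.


Via rank(M_{q-1}∘⋯∘M_p): M ≅ I[1,1], I[1,4], I[2,4], I[3,3]^2, I[5,5].
μ_θ-semistable layers: μ^(1)=37; μ^(2)=-18; μ^(3)=-40; μ^(4)=-91/2; μ^(5)=-73

((0, 0, 4, 2, 0); (1, 0, 0, 0, 0); (0, 0, 0, 0, 1); (1, 1, 0, 0, 0); (0, 1, 0, 0, 0))


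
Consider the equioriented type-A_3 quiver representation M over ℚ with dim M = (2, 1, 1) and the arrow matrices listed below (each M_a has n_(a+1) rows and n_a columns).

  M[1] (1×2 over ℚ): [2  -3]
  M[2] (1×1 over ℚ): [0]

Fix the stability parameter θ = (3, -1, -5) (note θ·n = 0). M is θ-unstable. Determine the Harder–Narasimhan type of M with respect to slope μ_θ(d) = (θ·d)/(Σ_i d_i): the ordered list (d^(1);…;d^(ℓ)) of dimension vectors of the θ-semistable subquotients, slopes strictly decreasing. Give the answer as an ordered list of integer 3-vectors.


Barcode: M ≅ I[1,1], I[1,2], I[3,3]. HN layers by μ_θ (3 steps, strictly decreasing):
  μ^(1)=3; μ^(2)=1; μ^(3)=-5

((1, 0, 0); (1, 1, 0); (0, 0, 1))


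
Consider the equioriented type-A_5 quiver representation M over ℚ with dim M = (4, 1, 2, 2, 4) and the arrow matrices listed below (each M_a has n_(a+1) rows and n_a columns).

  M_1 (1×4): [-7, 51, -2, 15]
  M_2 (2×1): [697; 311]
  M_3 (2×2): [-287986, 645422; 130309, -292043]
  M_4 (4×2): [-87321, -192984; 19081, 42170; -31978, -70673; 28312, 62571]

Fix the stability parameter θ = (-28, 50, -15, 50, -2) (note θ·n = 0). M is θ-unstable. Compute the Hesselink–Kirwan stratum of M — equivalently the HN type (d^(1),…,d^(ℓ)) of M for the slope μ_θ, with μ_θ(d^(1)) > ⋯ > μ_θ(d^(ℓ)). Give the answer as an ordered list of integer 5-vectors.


Interval decomposition of M: I[1,1]^3, I[1,3], I[3,5], I[4,5], I[5,5]^2.
HN type (ℓ=5): μ^(1)=24; μ^(2)=35/2; μ^(3)=-2; μ^(4)=-15; μ^(5)=-28

((0, 0, 0, 2, 2); (0, 1, 1, 0, 0); (0, 0, 0, 0, 2); (0, 0, 1, 0, 0); (4, 0, 0, 0, 0))


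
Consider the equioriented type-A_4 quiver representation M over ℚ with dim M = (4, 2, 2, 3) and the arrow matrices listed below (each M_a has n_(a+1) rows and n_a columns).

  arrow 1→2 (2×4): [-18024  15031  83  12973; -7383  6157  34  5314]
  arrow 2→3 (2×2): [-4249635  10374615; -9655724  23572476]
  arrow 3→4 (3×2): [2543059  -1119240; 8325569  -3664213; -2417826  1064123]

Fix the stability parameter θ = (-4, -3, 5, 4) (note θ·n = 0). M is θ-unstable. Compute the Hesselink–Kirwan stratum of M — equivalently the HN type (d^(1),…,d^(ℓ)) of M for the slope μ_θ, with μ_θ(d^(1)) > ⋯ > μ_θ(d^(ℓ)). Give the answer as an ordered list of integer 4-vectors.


Barcode: M ≅ I[1,1]^2, I[1,2], I[1,4], I[3,4], I[4,4]. HN layers by μ_θ (4 steps, strictly decreasing):
  μ^(1)=9/2; μ^(2)=4; μ^(3)=-3; μ^(4)=-4

((0, 0, 2, 2); (0, 0, 0, 1); (0, 2, 0, 0); (4, 0, 0, 0))


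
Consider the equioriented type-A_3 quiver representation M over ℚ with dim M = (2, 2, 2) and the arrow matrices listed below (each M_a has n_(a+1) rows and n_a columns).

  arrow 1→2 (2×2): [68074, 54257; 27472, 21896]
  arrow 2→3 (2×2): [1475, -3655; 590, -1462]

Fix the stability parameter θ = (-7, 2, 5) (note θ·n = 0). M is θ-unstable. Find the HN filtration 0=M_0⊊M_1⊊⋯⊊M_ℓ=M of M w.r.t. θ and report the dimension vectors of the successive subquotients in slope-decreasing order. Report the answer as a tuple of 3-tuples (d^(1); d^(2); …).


Via rank(M_{q-1}∘⋯∘M_p): M ≅ I[1,1], I[1,3], I[2,2], I[3,3].
μ_θ-semistable layers: μ^(1)=5; μ^(2)=2; μ^(3)=-7

((0, 0, 2); (0, 2, 0); (2, 0, 0))


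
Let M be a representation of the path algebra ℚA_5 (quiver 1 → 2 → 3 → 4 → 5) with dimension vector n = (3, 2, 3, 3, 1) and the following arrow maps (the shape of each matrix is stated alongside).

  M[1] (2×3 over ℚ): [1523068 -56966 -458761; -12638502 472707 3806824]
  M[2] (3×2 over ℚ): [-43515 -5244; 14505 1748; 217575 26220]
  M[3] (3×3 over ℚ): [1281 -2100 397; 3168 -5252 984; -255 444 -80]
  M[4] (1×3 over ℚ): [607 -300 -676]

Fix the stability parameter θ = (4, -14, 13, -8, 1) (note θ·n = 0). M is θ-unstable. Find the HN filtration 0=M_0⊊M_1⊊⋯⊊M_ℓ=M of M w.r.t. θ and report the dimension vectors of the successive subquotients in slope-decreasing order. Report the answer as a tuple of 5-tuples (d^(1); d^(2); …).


Barcode: M ≅ I[1,1], I[1,2], I[1,4], I[3,4], I[3,5]. HN layers by μ_θ (4 steps, strictly decreasing):
  μ^(1)=4; μ^(2)=5/2; μ^(3)=2; μ^(4)=-5

((1, 0, 0, 0, 0); (0, 0, 2, 2, 0); (0, 0, 1, 1, 1); (2, 2, 0, 0, 0))


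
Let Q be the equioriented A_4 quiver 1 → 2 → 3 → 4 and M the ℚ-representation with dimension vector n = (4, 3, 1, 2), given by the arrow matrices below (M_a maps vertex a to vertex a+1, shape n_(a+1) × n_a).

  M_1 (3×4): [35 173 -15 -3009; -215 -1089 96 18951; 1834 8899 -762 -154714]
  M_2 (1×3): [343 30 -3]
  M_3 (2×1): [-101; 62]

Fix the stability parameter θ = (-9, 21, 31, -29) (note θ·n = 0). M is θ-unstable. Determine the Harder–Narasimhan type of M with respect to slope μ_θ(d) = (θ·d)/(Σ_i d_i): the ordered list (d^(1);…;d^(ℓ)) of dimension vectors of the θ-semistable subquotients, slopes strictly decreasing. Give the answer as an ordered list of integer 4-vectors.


Interval decomposition of M: I[1,1], I[1,2]^2, I[1,4], I[4,4].
HN type (ℓ=4): μ^(1)=21; μ^(2)=23/3; μ^(3)=-9; μ^(4)=-29

((0, 2, 0, 0); (0, 1, 1, 1); (4, 0, 0, 0); (0, 0, 0, 1))


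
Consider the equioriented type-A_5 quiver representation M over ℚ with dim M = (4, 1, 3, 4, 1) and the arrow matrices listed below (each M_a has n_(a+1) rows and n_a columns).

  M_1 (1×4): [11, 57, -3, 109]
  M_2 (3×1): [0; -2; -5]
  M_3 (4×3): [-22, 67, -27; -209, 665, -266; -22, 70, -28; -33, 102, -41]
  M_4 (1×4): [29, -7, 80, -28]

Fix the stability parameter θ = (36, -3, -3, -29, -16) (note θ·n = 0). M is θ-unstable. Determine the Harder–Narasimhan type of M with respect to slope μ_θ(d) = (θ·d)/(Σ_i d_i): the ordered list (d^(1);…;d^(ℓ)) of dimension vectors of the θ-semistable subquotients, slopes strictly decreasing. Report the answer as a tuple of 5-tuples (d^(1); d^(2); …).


Via rank(M_{q-1}∘⋯∘M_p): M ≅ I[1,1]^3, I[1,5], I[3,3], I[3,4], I[4,4]^2.
μ_θ-semistable layers: μ^(1)=36; μ^(2)=-3; μ^(3)=-16; μ^(4)=-29

((3, 0, 0, 0, 0); (1, 1, 2, 1, 1); (0, 0, 1, 1, 0); (0, 0, 0, 2, 0))


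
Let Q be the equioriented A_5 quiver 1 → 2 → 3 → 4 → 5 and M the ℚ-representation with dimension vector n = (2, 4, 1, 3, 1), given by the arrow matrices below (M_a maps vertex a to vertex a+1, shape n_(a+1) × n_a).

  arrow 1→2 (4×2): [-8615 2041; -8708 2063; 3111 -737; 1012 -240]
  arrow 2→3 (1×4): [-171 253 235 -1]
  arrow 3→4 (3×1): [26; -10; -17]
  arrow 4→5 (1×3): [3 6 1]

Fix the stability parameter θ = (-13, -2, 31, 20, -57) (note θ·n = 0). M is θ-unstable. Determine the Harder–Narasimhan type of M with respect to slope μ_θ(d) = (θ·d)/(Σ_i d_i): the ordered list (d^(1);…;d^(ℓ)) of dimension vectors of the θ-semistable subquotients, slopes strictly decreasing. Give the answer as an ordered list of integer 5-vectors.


Barcode: M ≅ I[1,2], I[1,5], I[2,2]^2, I[4,4]^2. HN layers by μ_θ (3 steps, strictly decreasing):
  μ^(1)=20; μ^(2)=-2; μ^(3)=-13

((0, 0, 0, 2, 0); (0, 4, 1, 1, 1); (2, 0, 0, 0, 0))


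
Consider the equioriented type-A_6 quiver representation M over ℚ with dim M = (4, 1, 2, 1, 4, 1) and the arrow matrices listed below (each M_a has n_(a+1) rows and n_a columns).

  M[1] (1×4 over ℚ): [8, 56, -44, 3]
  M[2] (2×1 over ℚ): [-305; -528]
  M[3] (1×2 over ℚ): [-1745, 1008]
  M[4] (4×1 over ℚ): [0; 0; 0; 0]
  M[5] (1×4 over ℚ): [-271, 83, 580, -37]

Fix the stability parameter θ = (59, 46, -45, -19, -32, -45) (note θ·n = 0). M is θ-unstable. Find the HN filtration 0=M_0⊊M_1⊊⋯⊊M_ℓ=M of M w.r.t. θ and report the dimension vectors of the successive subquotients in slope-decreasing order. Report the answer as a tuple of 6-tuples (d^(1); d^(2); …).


Interval decomposition of M: I[1,1]^3, I[1,4], I[3,3], I[5,5]^3, I[5,6].
HN type (ℓ=5): μ^(1)=59; μ^(2)=41/4; μ^(3)=-32; μ^(4)=-77/2; μ^(5)=-45

((3, 0, 0, 0, 0, 0); (1, 1, 1, 1, 0, 0); (0, 0, 0, 0, 3, 0); (0, 0, 0, 0, 1, 1); (0, 0, 1, 0, 0, 0))


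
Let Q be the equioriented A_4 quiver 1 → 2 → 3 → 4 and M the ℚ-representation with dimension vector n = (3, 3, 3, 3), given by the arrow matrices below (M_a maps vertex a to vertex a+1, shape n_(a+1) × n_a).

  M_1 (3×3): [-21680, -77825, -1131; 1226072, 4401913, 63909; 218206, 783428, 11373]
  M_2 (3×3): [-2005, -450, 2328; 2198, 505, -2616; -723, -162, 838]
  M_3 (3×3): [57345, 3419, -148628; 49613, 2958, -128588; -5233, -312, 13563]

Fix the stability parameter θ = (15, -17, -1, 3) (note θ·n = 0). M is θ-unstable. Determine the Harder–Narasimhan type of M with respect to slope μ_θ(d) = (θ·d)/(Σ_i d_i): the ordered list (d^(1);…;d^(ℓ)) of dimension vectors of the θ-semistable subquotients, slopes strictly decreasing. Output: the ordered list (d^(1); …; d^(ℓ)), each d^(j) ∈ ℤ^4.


Barcode: M ≅ I[1,4]^3. HN layers by μ_θ (2 steps, strictly decreasing):
  μ^(1)=3; μ^(2)=-1

((0, 0, 0, 3); (3, 3, 3, 0))


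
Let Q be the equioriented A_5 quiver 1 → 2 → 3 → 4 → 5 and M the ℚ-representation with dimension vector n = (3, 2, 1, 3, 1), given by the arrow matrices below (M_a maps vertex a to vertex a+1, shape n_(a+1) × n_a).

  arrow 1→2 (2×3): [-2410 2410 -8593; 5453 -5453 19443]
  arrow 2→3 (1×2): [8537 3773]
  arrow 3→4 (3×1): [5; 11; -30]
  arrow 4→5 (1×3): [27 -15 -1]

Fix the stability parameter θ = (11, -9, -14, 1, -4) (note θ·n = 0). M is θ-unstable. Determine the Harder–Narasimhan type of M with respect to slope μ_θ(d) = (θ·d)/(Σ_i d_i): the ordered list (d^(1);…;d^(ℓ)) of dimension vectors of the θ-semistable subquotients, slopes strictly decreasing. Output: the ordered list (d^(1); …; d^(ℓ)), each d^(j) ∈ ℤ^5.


Interval decomposition of M: I[1,1], I[1,2], I[1,4], I[4,4], I[4,5].
HN type (ℓ=4): μ^(1)=11; μ^(2)=1; μ^(3)=-3/2; μ^(4)=-4

((1, 0, 0, 0, 0); (1, 1, 0, 2, 0); (0, 0, 0, 1, 1); (1, 1, 1, 0, 0))


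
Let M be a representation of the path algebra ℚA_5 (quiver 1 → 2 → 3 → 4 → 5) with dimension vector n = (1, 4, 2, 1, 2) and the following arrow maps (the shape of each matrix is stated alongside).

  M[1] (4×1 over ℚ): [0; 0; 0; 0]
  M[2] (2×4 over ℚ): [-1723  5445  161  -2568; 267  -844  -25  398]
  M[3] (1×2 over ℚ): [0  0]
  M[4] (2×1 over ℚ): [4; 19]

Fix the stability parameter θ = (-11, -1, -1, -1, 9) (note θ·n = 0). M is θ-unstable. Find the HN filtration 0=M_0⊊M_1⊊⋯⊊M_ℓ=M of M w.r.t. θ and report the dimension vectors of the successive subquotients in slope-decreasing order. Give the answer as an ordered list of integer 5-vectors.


Via rank(M_{q-1}∘⋯∘M_p): M ≅ I[1,1], I[2,2]^2, I[2,3]^2, I[4,5], I[5,5].
μ_θ-semistable layers: μ^(1)=9; μ^(2)=-1; μ^(3)=-11

((0, 0, 0, 0, 2); (0, 4, 2, 1, 0); (1, 0, 0, 0, 0))


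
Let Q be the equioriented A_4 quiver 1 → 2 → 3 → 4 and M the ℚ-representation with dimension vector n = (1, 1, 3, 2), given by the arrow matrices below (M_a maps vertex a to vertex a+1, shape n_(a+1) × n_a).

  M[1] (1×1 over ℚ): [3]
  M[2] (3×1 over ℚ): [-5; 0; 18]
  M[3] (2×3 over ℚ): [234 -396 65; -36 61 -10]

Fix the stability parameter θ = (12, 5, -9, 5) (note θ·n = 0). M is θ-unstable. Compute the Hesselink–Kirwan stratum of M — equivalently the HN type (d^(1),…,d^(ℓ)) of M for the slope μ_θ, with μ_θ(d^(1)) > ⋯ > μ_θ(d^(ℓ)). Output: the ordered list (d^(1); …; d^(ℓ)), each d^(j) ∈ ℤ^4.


Via rank(M_{q-1}∘⋯∘M_p): M ≅ I[1,3], I[3,4]^2.
μ_θ-semistable layers: μ^(1)=5; μ^(2)=8/3; μ^(3)=-9

((0, 0, 0, 2); (1, 1, 1, 0); (0, 0, 2, 0))


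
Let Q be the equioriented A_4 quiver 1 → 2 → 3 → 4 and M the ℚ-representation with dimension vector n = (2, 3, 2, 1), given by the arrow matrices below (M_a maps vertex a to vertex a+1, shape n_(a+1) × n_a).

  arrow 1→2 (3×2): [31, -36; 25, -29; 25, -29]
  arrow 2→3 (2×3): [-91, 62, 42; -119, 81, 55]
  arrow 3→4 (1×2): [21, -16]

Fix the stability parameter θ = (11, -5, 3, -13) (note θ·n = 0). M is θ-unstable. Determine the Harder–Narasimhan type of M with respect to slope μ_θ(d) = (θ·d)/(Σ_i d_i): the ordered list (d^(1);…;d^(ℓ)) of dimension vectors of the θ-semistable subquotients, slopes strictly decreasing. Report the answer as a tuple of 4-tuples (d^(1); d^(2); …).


Interval decomposition of M: I[1,2], I[1,4], I[2,3].
HN type (ℓ=3): μ^(1)=3; μ^(2)=-1; μ^(3)=-5

((1, 1, 1, 0); (1, 1, 1, 1); (0, 1, 0, 0))


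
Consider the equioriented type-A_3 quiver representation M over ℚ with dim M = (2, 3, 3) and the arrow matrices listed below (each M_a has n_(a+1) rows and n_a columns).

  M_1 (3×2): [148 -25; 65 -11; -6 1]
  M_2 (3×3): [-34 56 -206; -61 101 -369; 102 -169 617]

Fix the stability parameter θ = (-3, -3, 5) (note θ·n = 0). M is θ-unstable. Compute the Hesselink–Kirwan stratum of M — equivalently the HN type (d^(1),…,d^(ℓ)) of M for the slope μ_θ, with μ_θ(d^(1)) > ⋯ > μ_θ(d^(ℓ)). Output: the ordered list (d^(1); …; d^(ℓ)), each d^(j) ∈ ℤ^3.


Barcode: M ≅ I[1,3]^2, I[2,3]. HN layers by μ_θ (2 steps, strictly decreasing):
  μ^(1)=5; μ^(2)=-3

((0, 0, 3); (2, 3, 0))


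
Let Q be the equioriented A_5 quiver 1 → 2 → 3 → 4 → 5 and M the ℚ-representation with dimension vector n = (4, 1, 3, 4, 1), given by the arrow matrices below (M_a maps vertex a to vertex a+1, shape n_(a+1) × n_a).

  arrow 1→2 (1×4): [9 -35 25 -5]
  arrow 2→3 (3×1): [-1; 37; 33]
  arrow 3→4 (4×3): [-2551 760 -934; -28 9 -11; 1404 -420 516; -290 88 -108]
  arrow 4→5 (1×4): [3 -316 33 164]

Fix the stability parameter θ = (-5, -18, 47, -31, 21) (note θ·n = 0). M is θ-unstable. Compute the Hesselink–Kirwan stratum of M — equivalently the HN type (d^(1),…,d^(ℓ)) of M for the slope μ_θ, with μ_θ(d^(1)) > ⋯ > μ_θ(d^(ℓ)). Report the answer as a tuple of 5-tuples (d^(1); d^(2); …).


Interval decomposition of M: I[1,1]^3, I[1,5], I[3,3], I[3,4], I[4,4]^2.
HN type (ℓ=6): μ^(1)=47; μ^(2)=21; μ^(3)=8; μ^(4)=-5; μ^(5)=-23/2; μ^(6)=-31

((0, 0, 1, 0, 0); (0, 0, 0, 0, 1); (0, 0, 2, 2, 0); (3, 0, 0, 0, 0); (1, 1, 0, 0, 0); (0, 0, 0, 2, 0))


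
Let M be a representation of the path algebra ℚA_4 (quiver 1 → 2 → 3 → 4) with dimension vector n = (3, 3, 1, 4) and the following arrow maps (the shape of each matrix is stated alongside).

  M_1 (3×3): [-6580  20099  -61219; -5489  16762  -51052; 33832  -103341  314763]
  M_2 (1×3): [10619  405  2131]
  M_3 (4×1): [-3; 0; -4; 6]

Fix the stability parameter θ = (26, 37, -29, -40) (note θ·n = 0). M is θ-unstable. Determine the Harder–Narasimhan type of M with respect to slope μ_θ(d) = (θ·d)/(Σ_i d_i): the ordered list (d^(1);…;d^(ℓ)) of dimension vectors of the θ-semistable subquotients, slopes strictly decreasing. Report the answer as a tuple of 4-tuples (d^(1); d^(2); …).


Via rank(M_{q-1}∘⋯∘M_p): M ≅ I[1,2]^2, I[1,4], I[4,4]^3.
μ_θ-semistable layers: μ^(1)=37; μ^(2)=26; μ^(3)=-3/2; μ^(4)=-40

((0, 2, 0, 0); (2, 0, 0, 0); (1, 1, 1, 1); (0, 0, 0, 3))


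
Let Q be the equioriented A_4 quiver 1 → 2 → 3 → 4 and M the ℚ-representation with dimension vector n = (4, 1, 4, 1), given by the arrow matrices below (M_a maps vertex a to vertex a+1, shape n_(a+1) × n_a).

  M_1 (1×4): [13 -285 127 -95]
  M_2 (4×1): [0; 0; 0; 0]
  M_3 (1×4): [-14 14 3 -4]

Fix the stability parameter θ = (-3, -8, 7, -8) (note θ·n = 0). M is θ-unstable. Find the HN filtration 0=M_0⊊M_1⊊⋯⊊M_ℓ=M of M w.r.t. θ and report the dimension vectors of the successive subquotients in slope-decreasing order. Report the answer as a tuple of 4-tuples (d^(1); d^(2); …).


Barcode: M ≅ I[1,1]^3, I[1,2], I[3,3]^3, I[3,4]. HN layers by μ_θ (4 steps, strictly decreasing):
  μ^(1)=7; μ^(2)=-1/2; μ^(3)=-3; μ^(4)=-11/2

((0, 0, 3, 0); (0, 0, 1, 1); (3, 0, 0, 0); (1, 1, 0, 0))


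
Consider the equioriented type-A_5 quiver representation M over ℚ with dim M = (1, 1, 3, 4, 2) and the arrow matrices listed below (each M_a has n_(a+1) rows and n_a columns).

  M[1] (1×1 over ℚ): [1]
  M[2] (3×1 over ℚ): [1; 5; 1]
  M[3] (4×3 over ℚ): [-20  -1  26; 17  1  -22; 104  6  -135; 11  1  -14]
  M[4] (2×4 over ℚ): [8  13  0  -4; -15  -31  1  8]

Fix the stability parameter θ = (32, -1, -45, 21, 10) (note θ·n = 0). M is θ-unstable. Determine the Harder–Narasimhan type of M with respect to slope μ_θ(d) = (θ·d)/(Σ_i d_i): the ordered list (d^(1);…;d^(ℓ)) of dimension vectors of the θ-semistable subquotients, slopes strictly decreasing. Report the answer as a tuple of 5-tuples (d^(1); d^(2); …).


Via rank(M_{q-1}∘⋯∘M_p): M ≅ I[1,4], I[3,5]^2, I[4,4].
μ_θ-semistable layers: μ^(1)=21; μ^(2)=31/2; μ^(3)=-14/3; μ^(4)=-45

((0, 0, 0, 2, 0); (0, 0, 0, 2, 2); (1, 1, 1, 0, 0); (0, 0, 2, 0, 0))


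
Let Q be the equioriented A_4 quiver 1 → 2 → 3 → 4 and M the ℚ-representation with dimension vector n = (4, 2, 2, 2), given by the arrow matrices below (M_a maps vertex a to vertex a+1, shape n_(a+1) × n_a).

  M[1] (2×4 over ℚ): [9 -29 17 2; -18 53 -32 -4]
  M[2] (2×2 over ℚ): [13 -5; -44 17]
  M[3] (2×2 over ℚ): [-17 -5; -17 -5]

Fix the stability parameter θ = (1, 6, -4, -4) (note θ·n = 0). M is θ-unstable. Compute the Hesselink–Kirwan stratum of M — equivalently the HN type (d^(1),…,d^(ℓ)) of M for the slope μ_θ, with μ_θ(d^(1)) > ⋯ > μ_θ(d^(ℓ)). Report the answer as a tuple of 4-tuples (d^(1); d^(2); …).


Barcode: M ≅ I[1,1]^2, I[1,3], I[1,4], I[4,4]. HN layers by μ_θ (3 steps, strictly decreasing):
  μ^(1)=1; μ^(2)=-1/4; μ^(3)=-4

((3, 1, 1, 0); (1, 1, 1, 1); (0, 0, 0, 1))


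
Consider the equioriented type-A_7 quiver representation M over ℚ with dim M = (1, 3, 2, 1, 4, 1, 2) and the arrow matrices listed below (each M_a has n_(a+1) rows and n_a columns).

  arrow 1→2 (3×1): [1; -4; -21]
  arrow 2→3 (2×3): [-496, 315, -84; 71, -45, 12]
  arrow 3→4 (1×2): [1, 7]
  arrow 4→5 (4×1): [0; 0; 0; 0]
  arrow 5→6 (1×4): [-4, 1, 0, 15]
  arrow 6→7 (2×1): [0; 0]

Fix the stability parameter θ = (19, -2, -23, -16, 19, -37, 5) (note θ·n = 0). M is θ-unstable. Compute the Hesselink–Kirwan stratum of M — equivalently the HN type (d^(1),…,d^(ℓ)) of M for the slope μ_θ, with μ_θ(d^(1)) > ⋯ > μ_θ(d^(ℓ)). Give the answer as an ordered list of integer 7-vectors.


Interval decomposition of M: I[1,4], I[2,2], I[2,3], I[5,5]^3, I[5,6], I[7,7]^2.
HN type (ℓ=6): μ^(1)=19; μ^(2)=5; μ^(3)=-2; μ^(4)=-11/2; μ^(5)=-9; μ^(6)=-25/2

((0, 0, 0, 0, 3, 0, 0); (0, 0, 0, 0, 0, 0, 2); (0, 1, 0, 0, 0, 0, 0); (1, 1, 1, 1, 0, 0, 0); (0, 0, 0, 0, 1, 1, 0); (0, 1, 1, 0, 0, 0, 0))


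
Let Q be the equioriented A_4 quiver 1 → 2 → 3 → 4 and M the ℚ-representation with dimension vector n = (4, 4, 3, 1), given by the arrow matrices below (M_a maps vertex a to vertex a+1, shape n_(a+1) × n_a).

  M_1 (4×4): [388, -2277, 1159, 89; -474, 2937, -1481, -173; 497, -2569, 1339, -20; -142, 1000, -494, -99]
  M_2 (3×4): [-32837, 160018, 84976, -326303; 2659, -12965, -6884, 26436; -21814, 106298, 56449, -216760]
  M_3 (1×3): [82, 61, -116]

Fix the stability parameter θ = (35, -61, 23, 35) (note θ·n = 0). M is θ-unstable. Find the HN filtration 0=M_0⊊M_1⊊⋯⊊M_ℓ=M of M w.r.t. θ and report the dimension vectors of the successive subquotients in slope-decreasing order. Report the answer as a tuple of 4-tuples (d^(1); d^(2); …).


Barcode: M ≅ I[1,2], I[1,3]^2, I[1,4]. HN layers by μ_θ (3 steps, strictly decreasing):
  μ^(1)=35; μ^(2)=23; μ^(3)=-13

((0, 0, 0, 1); (0, 0, 3, 0); (4, 4, 0, 0))


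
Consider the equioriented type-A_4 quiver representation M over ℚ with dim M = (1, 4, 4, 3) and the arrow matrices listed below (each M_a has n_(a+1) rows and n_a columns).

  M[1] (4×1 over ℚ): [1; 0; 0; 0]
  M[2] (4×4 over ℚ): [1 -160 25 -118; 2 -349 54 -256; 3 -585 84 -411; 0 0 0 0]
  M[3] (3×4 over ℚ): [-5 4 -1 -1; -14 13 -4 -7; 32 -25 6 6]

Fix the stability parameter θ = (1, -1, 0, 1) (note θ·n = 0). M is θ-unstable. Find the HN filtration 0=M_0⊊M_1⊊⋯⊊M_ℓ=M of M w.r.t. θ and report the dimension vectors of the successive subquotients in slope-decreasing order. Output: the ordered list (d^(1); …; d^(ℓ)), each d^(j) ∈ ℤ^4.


Interval decomposition of M: I[1,3], I[2,2], I[2,4]^2, I[3,4].
HN type (ℓ=3): μ^(1)=1; μ^(2)=0; μ^(3)=-1

((0, 0, 0, 3); (1, 1, 4, 0); (0, 3, 0, 0))


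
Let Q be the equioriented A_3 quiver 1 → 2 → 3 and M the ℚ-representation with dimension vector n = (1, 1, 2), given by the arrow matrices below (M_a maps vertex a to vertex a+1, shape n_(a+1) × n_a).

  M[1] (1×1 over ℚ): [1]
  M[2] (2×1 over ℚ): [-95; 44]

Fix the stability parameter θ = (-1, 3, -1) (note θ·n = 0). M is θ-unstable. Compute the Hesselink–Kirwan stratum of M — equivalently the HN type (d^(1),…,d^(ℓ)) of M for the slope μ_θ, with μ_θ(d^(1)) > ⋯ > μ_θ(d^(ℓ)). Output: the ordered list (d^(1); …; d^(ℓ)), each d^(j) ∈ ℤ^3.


Via rank(M_{q-1}∘⋯∘M_p): M ≅ I[1,3], I[3,3].
μ_θ-semistable layers: μ^(1)=1; μ^(2)=-1

((0, 1, 1); (1, 0, 1))


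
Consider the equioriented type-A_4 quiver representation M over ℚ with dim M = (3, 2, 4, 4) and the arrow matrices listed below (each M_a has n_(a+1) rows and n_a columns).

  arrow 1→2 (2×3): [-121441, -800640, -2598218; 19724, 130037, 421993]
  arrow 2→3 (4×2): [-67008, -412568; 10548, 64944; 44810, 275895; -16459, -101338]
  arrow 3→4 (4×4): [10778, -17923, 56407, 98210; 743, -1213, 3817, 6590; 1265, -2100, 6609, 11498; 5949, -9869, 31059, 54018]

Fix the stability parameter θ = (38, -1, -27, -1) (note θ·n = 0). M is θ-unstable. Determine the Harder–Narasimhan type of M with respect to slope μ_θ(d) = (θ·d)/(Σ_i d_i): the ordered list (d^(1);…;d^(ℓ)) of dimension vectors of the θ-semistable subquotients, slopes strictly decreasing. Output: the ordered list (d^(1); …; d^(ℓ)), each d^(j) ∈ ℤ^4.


Via rank(M_{q-1}∘⋯∘M_p): M ≅ I[1,1], I[1,3], I[1,4], I[3,4]^2, I[4,4].
μ_θ-semistable layers: μ^(1)=38; μ^(2)=10/3; μ^(3)=9/4; μ^(4)=-1; μ^(5)=-27

((1, 0, 0, 0); (1, 1, 1, 0); (1, 1, 1, 1); (0, 0, 0, 3); (0, 0, 2, 0))


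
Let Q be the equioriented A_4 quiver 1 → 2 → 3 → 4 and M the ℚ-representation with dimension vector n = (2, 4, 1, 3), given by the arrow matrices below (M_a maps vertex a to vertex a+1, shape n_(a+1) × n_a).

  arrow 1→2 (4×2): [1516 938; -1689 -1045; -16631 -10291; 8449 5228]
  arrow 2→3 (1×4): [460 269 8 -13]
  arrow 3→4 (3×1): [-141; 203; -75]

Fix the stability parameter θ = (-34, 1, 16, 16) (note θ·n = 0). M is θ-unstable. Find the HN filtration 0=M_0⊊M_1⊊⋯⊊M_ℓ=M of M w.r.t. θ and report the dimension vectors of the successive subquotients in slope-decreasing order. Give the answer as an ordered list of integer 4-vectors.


Via rank(M_{q-1}∘⋯∘M_p): M ≅ I[1,2], I[1,4], I[2,2]^2, I[4,4]^2.
μ_θ-semistable layers: μ^(1)=16; μ^(2)=1; μ^(3)=-34

((0, 0, 1, 3); (0, 4, 0, 0); (2, 0, 0, 0))


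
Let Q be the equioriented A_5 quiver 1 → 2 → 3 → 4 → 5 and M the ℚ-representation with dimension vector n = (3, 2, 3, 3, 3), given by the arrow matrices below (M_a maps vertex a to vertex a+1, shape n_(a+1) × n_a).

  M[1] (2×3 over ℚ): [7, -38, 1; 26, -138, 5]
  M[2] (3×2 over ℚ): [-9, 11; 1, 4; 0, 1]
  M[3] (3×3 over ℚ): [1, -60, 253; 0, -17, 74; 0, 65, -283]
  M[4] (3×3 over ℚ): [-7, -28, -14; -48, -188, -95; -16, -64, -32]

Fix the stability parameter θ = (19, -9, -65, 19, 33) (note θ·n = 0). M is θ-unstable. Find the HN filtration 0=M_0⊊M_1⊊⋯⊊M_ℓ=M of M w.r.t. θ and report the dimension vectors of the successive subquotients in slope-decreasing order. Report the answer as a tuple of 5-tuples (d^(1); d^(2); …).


Via rank(M_{q-1}∘⋯∘M_p): M ≅ I[1,1], I[1,5]^2, I[3,4], I[5,5].
μ_θ-semistable layers: μ^(1)=33; μ^(2)=19; μ^(3)=-55/3; μ^(4)=-65

((0, 0, 0, 0, 3); (1, 0, 0, 3, 0); (2, 2, 2, 0, 0); (0, 0, 1, 0, 0))


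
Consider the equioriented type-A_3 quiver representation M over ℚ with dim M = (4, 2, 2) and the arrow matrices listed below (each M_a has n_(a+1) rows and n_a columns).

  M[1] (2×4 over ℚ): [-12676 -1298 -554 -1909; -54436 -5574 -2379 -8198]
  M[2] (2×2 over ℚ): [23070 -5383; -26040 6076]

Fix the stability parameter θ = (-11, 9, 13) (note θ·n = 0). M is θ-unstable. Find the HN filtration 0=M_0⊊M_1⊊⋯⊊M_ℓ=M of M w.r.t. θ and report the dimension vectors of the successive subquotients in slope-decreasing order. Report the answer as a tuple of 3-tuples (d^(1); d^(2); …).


Interval decomposition of M: I[1,1]^2, I[1,2], I[1,3], I[3,3].
HN type (ℓ=3): μ^(1)=13; μ^(2)=9; μ^(3)=-11

((0, 0, 2); (0, 2, 0); (4, 0, 0))


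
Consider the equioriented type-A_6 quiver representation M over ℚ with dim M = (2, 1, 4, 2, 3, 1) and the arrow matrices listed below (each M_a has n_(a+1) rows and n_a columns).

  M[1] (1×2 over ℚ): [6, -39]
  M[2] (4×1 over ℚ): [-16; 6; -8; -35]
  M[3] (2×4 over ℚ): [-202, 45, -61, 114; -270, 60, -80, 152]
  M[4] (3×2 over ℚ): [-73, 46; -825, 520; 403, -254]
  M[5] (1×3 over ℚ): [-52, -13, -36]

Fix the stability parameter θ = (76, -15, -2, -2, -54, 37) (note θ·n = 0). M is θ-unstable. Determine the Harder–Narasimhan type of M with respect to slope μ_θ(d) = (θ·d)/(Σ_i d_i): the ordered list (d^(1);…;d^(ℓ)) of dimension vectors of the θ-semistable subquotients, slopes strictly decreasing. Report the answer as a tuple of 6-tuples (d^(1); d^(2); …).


Via rank(M_{q-1}∘⋯∘M_p): M ≅ I[1,1], I[1,3], I[3,3], I[3,5], I[3,6], I[5,5].
μ_θ-semistable layers: μ^(1)=76; μ^(2)=37; μ^(3)=59/3; μ^(4)=-2; μ^(5)=-58/3; μ^(6)=-54

((1, 0, 0, 0, 0, 0); (0, 0, 0, 0, 0, 1); (1, 1, 1, 0, 0, 0); (0, 0, 1, 0, 0, 0); (0, 0, 2, 2, 2, 0); (0, 0, 0, 0, 1, 0))


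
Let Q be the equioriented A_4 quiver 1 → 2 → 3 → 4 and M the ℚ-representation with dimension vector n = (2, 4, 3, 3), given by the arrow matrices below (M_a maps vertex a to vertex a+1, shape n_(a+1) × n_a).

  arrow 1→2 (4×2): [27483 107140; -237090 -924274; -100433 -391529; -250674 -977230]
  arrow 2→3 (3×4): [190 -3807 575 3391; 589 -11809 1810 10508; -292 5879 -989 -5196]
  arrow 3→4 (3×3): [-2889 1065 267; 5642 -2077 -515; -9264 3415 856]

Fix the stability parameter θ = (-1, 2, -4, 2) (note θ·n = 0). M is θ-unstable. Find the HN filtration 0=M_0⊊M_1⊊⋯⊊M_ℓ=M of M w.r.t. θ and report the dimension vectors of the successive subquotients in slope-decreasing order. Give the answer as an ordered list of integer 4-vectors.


Interval decomposition of M: I[1,4]^2, I[2,2], I[2,4].
HN type (ℓ=2): μ^(1)=2; μ^(2)=-1

((0, 1, 0, 3); (2, 3, 3, 0))


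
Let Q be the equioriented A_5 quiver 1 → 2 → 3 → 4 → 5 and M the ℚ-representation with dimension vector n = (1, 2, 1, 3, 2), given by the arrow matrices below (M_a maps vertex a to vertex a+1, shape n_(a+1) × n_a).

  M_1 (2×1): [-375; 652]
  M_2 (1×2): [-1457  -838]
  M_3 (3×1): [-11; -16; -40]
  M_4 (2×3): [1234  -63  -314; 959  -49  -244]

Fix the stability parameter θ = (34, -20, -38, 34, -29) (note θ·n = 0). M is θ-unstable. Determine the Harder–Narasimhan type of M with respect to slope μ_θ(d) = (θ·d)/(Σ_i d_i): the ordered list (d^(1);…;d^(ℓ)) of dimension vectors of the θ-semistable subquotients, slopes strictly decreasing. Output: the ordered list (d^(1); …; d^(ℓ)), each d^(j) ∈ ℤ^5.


Interval decomposition of M: I[1,5], I[2,2], I[4,4], I[4,5].
HN type (ℓ=4): μ^(1)=34; μ^(2)=5/2; μ^(3)=-8; μ^(4)=-20

((0, 0, 0, 1, 0); (0, 0, 0, 2, 2); (1, 1, 1, 0, 0); (0, 1, 0, 0, 0))


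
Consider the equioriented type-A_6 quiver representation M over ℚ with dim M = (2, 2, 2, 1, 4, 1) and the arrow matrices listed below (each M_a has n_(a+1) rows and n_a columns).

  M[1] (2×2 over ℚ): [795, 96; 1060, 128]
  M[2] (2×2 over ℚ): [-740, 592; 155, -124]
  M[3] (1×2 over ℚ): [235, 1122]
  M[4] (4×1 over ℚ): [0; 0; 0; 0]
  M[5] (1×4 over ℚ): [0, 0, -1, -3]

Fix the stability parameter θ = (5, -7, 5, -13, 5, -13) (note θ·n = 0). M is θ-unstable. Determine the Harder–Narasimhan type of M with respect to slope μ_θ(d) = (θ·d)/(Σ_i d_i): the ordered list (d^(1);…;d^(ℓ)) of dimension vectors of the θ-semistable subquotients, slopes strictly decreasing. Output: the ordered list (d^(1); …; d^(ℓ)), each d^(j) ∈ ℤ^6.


Interval decomposition of M: I[1,1], I[1,4], I[2,2], I[3,3], I[5,5]^3, I[5,6].
HN type (ℓ=4): μ^(1)=5; μ^(2)=-5/2; μ^(3)=-4; μ^(4)=-7

((1, 0, 1, 0, 3, 0); (1, 1, 1, 1, 0, 0); (0, 0, 0, 0, 1, 1); (0, 1, 0, 0, 0, 0))


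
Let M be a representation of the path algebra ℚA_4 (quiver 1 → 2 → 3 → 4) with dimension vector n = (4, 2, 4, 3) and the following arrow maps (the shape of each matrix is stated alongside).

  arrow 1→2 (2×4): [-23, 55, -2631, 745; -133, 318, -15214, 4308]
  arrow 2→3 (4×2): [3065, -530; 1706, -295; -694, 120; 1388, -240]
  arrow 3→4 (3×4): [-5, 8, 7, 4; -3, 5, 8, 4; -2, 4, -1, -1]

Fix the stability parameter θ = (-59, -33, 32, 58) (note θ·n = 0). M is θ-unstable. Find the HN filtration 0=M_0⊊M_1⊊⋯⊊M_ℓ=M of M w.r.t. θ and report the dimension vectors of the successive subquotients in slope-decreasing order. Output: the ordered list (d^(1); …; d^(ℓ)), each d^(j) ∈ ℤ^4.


Interval decomposition of M: I[1,1]^2, I[1,4]^2, I[3,3], I[3,4].
HN type (ℓ=4): μ^(1)=58; μ^(2)=32; μ^(3)=-33; μ^(4)=-59

((0, 0, 0, 3); (0, 0, 4, 0); (0, 2, 0, 0); (4, 0, 0, 0))


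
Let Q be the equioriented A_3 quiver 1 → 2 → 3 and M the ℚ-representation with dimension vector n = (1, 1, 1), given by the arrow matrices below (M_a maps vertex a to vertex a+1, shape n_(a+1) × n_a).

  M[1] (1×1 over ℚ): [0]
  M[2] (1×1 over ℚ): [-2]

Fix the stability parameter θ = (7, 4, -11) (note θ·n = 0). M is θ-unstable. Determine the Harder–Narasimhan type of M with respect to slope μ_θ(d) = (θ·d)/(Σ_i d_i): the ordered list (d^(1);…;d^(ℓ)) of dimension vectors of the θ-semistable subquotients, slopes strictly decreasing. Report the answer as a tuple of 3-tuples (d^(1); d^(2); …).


Via rank(M_{q-1}∘⋯∘M_p): M ≅ I[1,1], I[2,3].
μ_θ-semistable layers: μ^(1)=7; μ^(2)=-7/2

((1, 0, 0); (0, 1, 1))


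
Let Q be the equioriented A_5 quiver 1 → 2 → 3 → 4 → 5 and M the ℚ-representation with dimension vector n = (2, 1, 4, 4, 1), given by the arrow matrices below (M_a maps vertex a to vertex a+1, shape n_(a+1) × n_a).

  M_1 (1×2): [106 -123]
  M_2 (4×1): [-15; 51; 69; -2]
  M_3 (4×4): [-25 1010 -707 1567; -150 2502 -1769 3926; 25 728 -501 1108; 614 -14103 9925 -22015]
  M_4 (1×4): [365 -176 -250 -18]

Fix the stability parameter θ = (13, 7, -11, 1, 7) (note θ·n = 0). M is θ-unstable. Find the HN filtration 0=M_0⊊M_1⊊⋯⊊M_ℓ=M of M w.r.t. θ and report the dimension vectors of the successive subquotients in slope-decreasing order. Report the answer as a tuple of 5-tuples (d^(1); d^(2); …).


Barcode: M ≅ I[1,1], I[1,4], I[3,4]^2, I[3,5]. HN layers by μ_θ (5 steps, strictly decreasing):
  μ^(1)=13; μ^(2)=7; μ^(3)=5/2; μ^(4)=1; μ^(5)=-11

((1, 0, 0, 0, 0); (0, 0, 0, 0, 1); (1, 1, 1, 1, 0); (0, 0, 0, 3, 0); (0, 0, 3, 0, 0))


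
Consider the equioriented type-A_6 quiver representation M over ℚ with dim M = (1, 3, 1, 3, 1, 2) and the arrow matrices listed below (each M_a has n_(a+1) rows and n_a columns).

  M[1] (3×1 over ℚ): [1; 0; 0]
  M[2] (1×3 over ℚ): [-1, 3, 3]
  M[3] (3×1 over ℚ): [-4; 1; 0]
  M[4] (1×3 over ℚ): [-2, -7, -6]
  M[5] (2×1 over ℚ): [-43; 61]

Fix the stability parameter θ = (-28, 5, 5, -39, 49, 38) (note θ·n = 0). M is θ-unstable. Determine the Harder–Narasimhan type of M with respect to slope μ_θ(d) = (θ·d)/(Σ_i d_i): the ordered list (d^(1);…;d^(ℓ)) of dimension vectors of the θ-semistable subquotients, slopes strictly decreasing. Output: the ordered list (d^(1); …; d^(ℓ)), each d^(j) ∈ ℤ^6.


Via rank(M_{q-1}∘⋯∘M_p): M ≅ I[1,6], I[2,2]^2, I[4,4]^2, I[6,6].
μ_θ-semistable layers: μ^(1)=87/2; μ^(2)=38; μ^(3)=5; μ^(4)=-29/3; μ^(5)=-28; μ^(6)=-39

((0, 0, 0, 0, 1, 1); (0, 0, 0, 0, 0, 1); (0, 2, 0, 0, 0, 0); (0, 1, 1, 1, 0, 0); (1, 0, 0, 0, 0, 0); (0, 0, 0, 2, 0, 0))


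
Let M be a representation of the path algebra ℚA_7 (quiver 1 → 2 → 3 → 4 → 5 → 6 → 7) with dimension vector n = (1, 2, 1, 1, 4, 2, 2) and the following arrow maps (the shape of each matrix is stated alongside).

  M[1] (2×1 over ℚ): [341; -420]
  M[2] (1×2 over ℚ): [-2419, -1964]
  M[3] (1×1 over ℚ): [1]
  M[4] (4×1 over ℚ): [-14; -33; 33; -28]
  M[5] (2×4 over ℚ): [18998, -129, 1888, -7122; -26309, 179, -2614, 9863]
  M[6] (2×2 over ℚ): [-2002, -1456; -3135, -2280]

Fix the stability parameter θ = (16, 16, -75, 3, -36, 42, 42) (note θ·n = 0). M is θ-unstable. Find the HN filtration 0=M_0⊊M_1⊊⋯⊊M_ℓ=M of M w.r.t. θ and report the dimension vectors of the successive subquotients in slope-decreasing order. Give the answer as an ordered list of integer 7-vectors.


Via rank(M_{q-1}∘⋯∘M_p): M ≅ I[1,7], I[2,2], I[5,5]^2, I[5,6], I[7,7].
μ_θ-semistable layers: μ^(1)=42; μ^(2)=16; μ^(3)=-76/5; μ^(4)=-36

((0, 0, 0, 0, 0, 2, 2); (0, 1, 0, 0, 0, 0, 0); (1, 1, 1, 1, 1, 0, 0); (0, 0, 0, 0, 3, 0, 0))
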